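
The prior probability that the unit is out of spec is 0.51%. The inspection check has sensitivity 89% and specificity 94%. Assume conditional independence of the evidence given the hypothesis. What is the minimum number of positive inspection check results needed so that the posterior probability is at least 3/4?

3

Prior odds: 0.0051 ÷ 0.9949 = 51/9949.
False-positive rate = 1 − 0.94 = 0.06; likelihood ratio of a positive = 0.89/0.06 = 89/6.
Target odds: 0.75 ÷ 0.25 = 3.
Require (89/6)ⁿ ≥ 3 ÷ (51/9949) = 9949/17.
(89/6)² = 7921/36 falls short of 9949/17 but (89/6)³ = 704969/216 reaches it, so n = 3.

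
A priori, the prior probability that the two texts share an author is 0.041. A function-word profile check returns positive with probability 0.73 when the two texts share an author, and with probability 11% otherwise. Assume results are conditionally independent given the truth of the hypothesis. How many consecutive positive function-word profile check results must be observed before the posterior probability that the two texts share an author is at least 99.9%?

Prior odds: 0.041 ÷ 0.959 = 41/959.
Likelihood ratio of a positive result = 0.73/0.11 = 73/11.
Target posterior odds = 0.999/0.001 = 999.
Require (73/11)ⁿ ≥ 999 ÷ (41/959) = 958041/41.
(73/11)⁵ ≈12872.1 falls short of 958041/41 but (73/11)⁶ ≈85424.2 reaches it, so n = 6.

6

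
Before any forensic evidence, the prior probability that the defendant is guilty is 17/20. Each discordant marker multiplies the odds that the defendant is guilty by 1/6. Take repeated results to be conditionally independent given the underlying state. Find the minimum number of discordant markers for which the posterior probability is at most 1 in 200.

4

Prior odds = 0.85/0.15 = 17/3.
Likelihood ratio per discordant marker = 1/6.
Target odds: 0.005 ÷ 0.995 = 1/199.
Need (17/3) × (1/6)ⁿ ≤ 1/199, i.e. (1/6)ⁿ ≤ 3/3383.
(1/6)³ = 1/216 is still above 3/3383 but (1/6)⁴ = 1/1296 is at or below it, so n = 4.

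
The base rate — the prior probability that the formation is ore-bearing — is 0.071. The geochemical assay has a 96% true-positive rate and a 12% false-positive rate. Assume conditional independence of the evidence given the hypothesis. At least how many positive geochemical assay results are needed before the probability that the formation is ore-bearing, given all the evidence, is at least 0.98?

Prior odds: 0.071 ÷ 0.929 = 71/929.
Likelihood ratio of a positive result = 0.96/0.12 = 8.
Target odds: 0.98 ÷ 0.02 = 49.
Require 8ⁿ ≥ 49 ÷ (71/929) = 45521/71.
8³ = 512 falls short of 45521/71 but 8⁴ = 4096 reaches it, so n = 4.

4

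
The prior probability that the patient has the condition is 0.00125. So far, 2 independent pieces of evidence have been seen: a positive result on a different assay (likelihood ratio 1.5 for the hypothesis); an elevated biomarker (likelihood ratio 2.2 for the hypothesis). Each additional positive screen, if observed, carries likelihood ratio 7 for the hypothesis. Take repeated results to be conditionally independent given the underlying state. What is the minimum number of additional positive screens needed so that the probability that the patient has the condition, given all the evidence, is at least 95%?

Prior odds = 0.00125/0.99875 = 1/799.
Combined Bayes factor of the evidence already in hand = 1.5 × 2.2 = 3.3.
Odds after that evidence = (1/799) × 3.3 = 33/7990.
Target odds = 0.95/0.05 = 19.
Need 7ⁿ ≥ 19 ÷ (33/7990) = 151810/33.
7⁴ = 2401 falls short of 151810/33 but 7⁵ = 16807 reaches it, so n = 5.

5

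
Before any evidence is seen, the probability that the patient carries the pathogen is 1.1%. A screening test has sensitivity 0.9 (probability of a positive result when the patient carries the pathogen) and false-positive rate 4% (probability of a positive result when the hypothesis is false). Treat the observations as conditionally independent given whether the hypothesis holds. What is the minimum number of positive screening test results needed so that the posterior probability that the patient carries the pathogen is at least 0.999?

4

Prior odds = 0.011/0.989 = 11/989.
Likelihood ratio of a positive result = 0.9/0.04 = 22.5.
Target posterior odds = 0.999/0.001 = 999.
Require 22.5ⁿ ≥ 999 ÷ (11/989) = 988011/11.
22.5³ = 11390.625 falls short of 988011/11 but 22.5⁴ = 256289.0625 reaches it, so n = 4.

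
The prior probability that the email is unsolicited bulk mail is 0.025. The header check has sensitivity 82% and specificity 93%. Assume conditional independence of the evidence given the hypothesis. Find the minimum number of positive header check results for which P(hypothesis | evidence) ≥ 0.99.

4

Prior odds = 0.025/0.975 = 1/39.
False-positive rate = 1 − 0.93 = 0.07; likelihood ratio of a positive = 0.82/0.07 = 82/7.
Target odds: 0.99 ÷ 0.01 = 99.
Require (82/7)ⁿ ≥ 99 ÷ (1/39) = 3861.
(82/7)³ = 551368/343 falls short of 3861 but (82/7)⁴ = 45212176/2401 reaches it, so n = 4.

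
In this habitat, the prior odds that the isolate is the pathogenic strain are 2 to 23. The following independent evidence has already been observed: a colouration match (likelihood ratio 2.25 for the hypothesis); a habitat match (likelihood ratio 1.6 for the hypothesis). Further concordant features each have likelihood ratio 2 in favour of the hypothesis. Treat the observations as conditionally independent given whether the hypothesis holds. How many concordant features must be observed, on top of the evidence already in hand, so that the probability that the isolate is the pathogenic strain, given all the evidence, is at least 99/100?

9

Prior odds = 2/23.
Combined Bayes factor of the evidence already in hand = 2.25 × 1.6 = 3.6.
Odds after that evidence = (2/23) × 3.6 = 36/115.
Target odds = 0.99/0.01 = 99.
Need 2ⁿ ≥ 99 ÷ (36/115) = 316.25.
2⁸ = 256 falls short of 316.25 but 2⁹ = 512 reaches it, so n = 9.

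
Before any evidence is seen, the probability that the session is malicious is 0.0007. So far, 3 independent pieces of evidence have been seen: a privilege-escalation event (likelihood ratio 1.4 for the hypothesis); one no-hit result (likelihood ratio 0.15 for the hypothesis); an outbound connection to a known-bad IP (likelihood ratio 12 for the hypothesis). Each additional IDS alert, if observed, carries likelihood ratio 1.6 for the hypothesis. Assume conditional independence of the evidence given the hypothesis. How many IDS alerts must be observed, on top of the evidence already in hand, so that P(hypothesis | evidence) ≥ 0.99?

24

Prior odds = 0.0007/0.9993 = 7/9993.
Combined Bayes factor of the evidence already in hand = 1.4 × 0.15 × 12 = 2.52.
Odds after that evidence = (7/9993) × 2.52 = 147/83275.
Target odds = 0.99/0.01 = 99.
Need 1.6ⁿ ≥ 99 ÷ (147/83275) = 2748075/49.
1.6²³ ≈49517.6 falls short of 2748075/49 but 1.6²⁴ ≈79228.2 reaches it, so n = 24.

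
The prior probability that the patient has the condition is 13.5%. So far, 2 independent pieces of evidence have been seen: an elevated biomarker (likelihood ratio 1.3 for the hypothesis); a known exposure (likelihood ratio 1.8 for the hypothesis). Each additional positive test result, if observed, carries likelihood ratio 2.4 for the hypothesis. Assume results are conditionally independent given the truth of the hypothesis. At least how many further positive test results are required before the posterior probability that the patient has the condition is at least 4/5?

3

Prior odds = 0.135/0.865 = 27/173.
Combined Bayes factor of the evidence already in hand = 1.3 × 1.8 = 2.34.
Odds after that evidence = (27/173) × 2.34 = 3159/8650.
Target odds = 0.8/0.2 = 4.
Need 2.4ⁿ ≥ 4 ÷ (3159/8650) = 34600/3159.
2.4² = 5.76 falls short of 34600/3159 but 2.4³ = 13.824 reaches it, so n = 3.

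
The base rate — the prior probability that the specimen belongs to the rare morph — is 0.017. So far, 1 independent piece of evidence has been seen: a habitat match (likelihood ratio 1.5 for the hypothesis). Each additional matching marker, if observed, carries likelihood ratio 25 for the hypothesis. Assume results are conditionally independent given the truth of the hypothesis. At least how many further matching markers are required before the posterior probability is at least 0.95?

3

Prior odds = 0.017/0.983 = 17/983.
Bayes factor of the evidence already in hand = 1.5.
Odds after that evidence = (17/983) × 1.5 = 51/1966.
Target odds = 0.95/0.05 = 19.
Need 25ⁿ ≥ 19 ÷ (51/1966) = 37354/51.
25² = 625 falls short of 37354/51 but 25³ = 15625 reaches it, so n = 3.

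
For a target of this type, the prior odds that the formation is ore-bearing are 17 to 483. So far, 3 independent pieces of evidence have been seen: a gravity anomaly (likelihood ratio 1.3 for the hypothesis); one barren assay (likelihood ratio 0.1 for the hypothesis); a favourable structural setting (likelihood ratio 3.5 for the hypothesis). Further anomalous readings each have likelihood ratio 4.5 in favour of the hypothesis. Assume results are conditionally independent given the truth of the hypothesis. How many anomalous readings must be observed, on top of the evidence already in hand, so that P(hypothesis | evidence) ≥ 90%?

Prior odds = 17/483.
Combined Bayes factor of the evidence already in hand = 1.3 × 0.1 × 3.5 = 0.455.
Odds after that evidence = (17/483) × 0.455 = 221/13800.
Target odds = 0.9/0.1 = 9.
Need 4.5ⁿ ≥ 9 ÷ (221/13800) = 124200/221.
4.5⁴ = 410.0625 falls short of 124200/221 but 4.5⁵ = 1845.28125 reaches it, so n = 5.

5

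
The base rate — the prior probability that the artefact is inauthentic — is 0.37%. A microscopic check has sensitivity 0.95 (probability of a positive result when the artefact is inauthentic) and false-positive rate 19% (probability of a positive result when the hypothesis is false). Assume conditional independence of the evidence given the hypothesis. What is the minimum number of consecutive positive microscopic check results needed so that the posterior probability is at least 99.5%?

7

Prior odds: 0.0037 ÷ 0.9963 = 37/9963.
Likelihood ratio of a positive result = 0.95/0.19 = 5.
Target odds: 0.995 ÷ 0.005 = 199.
Need (37/9963) × 5ⁿ ≥ 199, i.e. 5ⁿ ≥ 1982637/37.
5⁶ = 15625 falls short of 1982637/37 but 5⁷ = 78125 reaches it, so n = 7.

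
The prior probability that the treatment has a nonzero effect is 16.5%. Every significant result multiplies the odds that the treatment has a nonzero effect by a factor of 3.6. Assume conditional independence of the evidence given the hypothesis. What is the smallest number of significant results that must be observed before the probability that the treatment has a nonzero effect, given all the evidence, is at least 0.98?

5

Prior odds: 0.165 ÷ 0.835 = 33/167.
Likelihood ratio per significant result = 3.6.
Target posterior odds = 0.98/0.02 = 49.
Need (33/167) × 3.6ⁿ ≥ 49, i.e. 3.6ⁿ ≥ 8183/33.
3.6⁴ = 167.9616 falls short of 8183/33 but 3.6⁵ = 604.66176 reaches it, so n = 5.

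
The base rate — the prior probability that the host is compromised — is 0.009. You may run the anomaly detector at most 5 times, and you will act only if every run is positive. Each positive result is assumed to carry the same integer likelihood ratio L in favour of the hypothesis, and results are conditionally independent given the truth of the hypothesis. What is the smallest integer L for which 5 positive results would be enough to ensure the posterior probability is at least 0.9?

4

Prior odds = 0.009/0.991 = 9/991.
Target odds = 0.9/0.1 = 9.
Need L⁵ ≥ 9 ÷ (9/991) = 991.
3⁵ = 243 < 991 ≤ 1024 = 4⁵, so L = 4.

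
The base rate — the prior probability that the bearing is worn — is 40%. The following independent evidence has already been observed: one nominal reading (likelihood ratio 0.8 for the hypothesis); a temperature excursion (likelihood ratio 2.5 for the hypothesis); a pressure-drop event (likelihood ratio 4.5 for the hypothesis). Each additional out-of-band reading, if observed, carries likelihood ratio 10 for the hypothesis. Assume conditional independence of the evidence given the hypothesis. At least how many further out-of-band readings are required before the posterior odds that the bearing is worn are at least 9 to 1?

Prior odds = 0.4/0.6 = 2/3.
Combined Bayes factor of the evidence already in hand = 0.8 × 2.5 × 4.5 = 9.
Odds after that evidence = (2/3) × 9 = 6.
Target odds = 9.
Need 10ⁿ ≥ 9 ÷ 6 = 1.5.
10¹ = 10, which meets the required 1.5; so n = 1.

1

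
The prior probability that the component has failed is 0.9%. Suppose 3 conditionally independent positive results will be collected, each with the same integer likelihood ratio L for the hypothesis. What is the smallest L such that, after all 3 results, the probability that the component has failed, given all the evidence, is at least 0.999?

Prior odds = 0.009/0.991 = 9/991.
Target odds = 0.999/0.001 = 999.
Need L³ ≥ 999 ÷ (9/991) = 110001.
47³ = 103823 < 110001 ≤ 110592 = 48³, so L = 48.

48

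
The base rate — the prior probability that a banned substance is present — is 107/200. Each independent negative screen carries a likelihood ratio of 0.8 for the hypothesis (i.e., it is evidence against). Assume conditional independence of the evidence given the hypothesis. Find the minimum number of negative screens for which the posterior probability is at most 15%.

9

Prior odds: 0.535 ÷ 0.465 = 107/93.
Likelihood ratio per negative screen = 0.8.
Target posterior odds = 0.15/0.85 = 3/17.
Need (107/93) × 0.8ⁿ ≤ 3/17, i.e. 0.8ⁿ ≤ 279/1819.
0.8⁸ = 65536/390625 is still above 279/1819 but 0.8⁹ = 262144/1953125 is at or below it, so n = 9.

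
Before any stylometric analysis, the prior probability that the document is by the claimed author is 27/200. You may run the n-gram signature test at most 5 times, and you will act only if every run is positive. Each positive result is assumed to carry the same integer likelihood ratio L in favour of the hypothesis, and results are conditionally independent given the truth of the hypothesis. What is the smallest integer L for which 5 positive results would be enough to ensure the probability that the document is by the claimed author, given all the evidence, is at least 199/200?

Prior odds = 0.135/0.865 = 27/173.
Target odds = 0.995/0.005 = 199.
Need L⁵ ≥ 199 ÷ (27/173) = 34427/27.
4⁵ = 1024 < 34427/27 ≤ 3125 = 5⁵, so L = 5.

5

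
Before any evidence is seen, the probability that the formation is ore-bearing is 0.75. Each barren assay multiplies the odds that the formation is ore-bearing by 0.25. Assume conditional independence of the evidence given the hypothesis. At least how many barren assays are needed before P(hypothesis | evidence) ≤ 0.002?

Prior odds: 0.75 ÷ 0.25 = 3.
Likelihood ratio per barren assay = 0.25.
Target posterior odds = 0.002/0.998 = 1/499.
Require 0.25ⁿ ≤ 1/499 ÷ 3 = 1/1497.
0.25⁵ = 1/1024 is still above 1/1497 but 0.25⁶ = 1/4096 is at or below it, so n = 6.

6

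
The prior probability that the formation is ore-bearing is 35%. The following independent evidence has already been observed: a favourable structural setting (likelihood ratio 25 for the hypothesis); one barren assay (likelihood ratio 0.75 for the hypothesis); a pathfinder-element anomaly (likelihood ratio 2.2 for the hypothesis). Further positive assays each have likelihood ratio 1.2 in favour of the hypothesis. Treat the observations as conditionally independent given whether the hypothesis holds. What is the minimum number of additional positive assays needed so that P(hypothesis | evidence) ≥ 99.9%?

Prior odds = 0.35/0.65 = 7/13.
Combined Bayes factor of the evidence already in hand = 25 × 0.75 × 2.2 = 41.25.
Odds after that evidence = (7/13) × 41.25 = 1155/52.
Target odds = 0.999/0.001 = 999.
Need 1.2ⁿ ≥ 999 ÷ (1155/52) = 17316/385.
1.2²⁰ ≈38.3376 falls short of 17316/385 but 1.2²¹ ≈46.0051 reaches it, so n = 21.

21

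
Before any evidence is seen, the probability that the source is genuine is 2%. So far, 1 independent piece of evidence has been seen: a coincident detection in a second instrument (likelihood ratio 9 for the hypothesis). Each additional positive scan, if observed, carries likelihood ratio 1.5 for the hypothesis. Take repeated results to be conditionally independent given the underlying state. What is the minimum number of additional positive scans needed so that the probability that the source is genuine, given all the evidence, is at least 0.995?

18

Prior odds = 0.02/0.98 = 1/49.
Bayes factor of the evidence already in hand = 9.
Odds after that evidence = (1/49) × 9 = 9/49.
Target odds = 0.995/0.005 = 199.
Need 1.5ⁿ ≥ 199 ÷ (9/49) = 9751/9.
1.5¹⁷ = 129140163/131072 falls short of 9751/9 but 1.5¹⁸ = 387420489/262144 reaches it, so n = 18.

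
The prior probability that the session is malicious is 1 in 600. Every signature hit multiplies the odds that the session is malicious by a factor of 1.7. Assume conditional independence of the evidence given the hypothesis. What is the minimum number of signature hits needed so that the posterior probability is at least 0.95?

18

Prior odds = (1/600)/(599/600) = 1/599.
Likelihood ratio per signature hit = 1.7.
Target posterior odds = 0.95/0.05 = 19.
Need (1/599) × 1.7ⁿ ≥ 19, i.e. 1.7ⁿ ≥ 11381.
1.7¹⁷ ≈8272.4 falls short of 11381 but 1.7¹⁸ ≈14063.1 reaches it, so n = 18.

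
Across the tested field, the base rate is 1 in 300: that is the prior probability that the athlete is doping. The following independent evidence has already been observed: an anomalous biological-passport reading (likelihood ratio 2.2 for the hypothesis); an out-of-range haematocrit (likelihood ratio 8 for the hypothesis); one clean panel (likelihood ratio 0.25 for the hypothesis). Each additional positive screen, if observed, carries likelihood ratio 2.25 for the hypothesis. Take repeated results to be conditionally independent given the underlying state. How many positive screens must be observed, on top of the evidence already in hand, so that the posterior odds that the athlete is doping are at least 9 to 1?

8

Prior odds = (1/300)/(299/300) = 1/299.
Combined Bayes factor of the evidence already in hand = 2.2 × 8 × 0.25 = 4.4.
Odds after that evidence = (1/299) × 4.4 = 22/1495.
Target odds = 9.
Need 2.25ⁿ ≥ 9 ÷ (22/1495) = 13455/22.
2.25⁷ = 4782969/16384 falls short of 13455/22 but 2.25⁸ = 43046721/65536 reaches it, so n = 8.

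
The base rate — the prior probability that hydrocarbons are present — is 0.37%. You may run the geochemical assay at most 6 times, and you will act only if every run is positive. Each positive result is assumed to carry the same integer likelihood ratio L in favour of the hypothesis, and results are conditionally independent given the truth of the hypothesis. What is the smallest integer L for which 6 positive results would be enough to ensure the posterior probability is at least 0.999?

Prior odds = 0.0037/0.9963 = 37/9963.
Target odds = 0.999/0.001 = 999.
Need L⁶ ≥ 999 ÷ (37/9963) = 269001.
8⁶ = 262144 < 269001 ≤ 531441 = 9⁶, so L = 9.

9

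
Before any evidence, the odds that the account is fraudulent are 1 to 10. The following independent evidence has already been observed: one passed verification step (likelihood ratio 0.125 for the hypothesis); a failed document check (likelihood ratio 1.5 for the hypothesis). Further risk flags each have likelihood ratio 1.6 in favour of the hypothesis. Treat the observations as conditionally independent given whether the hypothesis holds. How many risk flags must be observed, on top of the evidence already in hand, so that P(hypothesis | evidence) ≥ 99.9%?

24

Prior odds = 0.1.
Combined Bayes factor of the evidence already in hand = 0.125 × 1.5 = 0.1875.
Odds after that evidence = 0.1 × 0.1875 = 0.01875.
Target odds = 0.999/0.001 = 999.
Need 1.6ⁿ ≥ 999 ÷ 0.01875 = 53280.
1.6²³ ≈49517.6 falls short of 53280 but 1.6²⁴ ≈79228.2 reaches it, so n = 24.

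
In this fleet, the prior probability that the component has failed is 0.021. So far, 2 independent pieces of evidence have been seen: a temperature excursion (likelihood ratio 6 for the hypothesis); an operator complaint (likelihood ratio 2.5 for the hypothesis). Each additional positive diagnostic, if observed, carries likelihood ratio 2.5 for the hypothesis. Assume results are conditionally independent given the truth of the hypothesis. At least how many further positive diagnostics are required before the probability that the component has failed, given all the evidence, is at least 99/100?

7

Prior odds = 0.021/0.979 = 21/979.
Combined Bayes factor of the evidence already in hand = 6 × 2.5 = 15.
Odds after that evidence = (21/979) × 15 = 315/979.
Target odds = 0.99/0.01 = 99.
Need 2.5ⁿ ≥ 99 ÷ (315/979) = 10769/35.
2.5⁶ = 244.140625 falls short of 10769/35 but 2.5⁷ = 610.3515625 reaches it, so n = 7.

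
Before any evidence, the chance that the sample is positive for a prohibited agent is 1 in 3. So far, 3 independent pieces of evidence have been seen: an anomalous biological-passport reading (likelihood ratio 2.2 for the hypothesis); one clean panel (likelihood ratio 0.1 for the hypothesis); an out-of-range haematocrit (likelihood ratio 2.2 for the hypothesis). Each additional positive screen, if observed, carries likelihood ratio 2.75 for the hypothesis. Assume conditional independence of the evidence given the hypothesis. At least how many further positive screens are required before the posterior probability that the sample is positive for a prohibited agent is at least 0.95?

5

Prior odds = (1/3)/(2/3) = 0.5.
Combined Bayes factor of the evidence already in hand = 2.2 × 0.1 × 2.2 = 0.484.
Odds after that evidence = 0.5 × 0.484 = 0.242.
Target odds = 0.95/0.05 = 19.
Need 2.75ⁿ ≥ 19 ÷ 0.242 = 9500/121.
2.75⁴ = 57.19140625 falls short of 9500/121 but 2.75⁵ = 161051/1024 reaches it, so n = 5.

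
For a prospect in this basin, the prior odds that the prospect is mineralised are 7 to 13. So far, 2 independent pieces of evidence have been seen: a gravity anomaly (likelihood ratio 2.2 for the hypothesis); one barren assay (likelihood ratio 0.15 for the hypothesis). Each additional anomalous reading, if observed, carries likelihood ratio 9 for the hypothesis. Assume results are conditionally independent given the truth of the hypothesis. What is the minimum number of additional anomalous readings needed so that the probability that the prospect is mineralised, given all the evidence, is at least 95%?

3

Prior odds = 7/13.
Combined Bayes factor of the evidence already in hand = 2.2 × 0.15 = 0.33.
Odds after that evidence = (7/13) × 0.33 = 231/1300.
Target odds = 0.95/0.05 = 19.
Need 9ⁿ ≥ 19 ÷ (231/1300) = 24700/231.
9² = 81 falls short of 24700/231 but 9³ = 729 reaches it, so n = 3.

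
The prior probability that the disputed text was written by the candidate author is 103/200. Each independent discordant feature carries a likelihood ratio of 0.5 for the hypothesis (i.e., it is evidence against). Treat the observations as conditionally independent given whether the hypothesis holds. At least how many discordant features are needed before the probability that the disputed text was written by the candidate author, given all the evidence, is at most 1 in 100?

7

Prior odds: 0.515 ÷ 0.485 = 103/97.
Likelihood ratio per discordant feature = 0.5.
Target posterior odds = 0.01/0.99 = 1/99.
Need (103/97) × 0.5ⁿ ≤ 1/99, i.e. 0.5ⁿ ≤ 97/10197.
0.5⁶ = 0.015625 is still above 97/10197 but 0.5⁷ = 0.0078125 is at or below it, so n = 7.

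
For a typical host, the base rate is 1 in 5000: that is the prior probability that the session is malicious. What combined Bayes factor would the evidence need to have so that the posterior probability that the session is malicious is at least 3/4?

Prior odds = 0.0002/0.9998 = 1/4999.
Target odds = 0.75/0.25 = 3.
Required Bayes factor = 3 ÷ (1/4999) = 14997.

14997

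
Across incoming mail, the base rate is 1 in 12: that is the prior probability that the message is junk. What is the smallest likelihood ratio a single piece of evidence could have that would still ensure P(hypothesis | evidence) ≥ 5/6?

55

Prior odds = (1/12)/(11/12) = 1/11.
Target odds = (5/6)/(1/6) = 5.
Required Bayes factor = 5 ÷ (1/11) = 55.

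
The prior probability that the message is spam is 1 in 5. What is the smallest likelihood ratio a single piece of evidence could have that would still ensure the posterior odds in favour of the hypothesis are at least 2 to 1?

Prior odds = 0.2/0.8 = 0.25.
Target odds = 2.
Required Bayes factor = 2 ÷ 0.25 = 8.

8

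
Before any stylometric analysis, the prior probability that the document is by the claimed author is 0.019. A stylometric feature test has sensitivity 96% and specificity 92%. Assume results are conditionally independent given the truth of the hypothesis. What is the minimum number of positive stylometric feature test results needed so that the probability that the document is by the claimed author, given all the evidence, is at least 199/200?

Prior odds: 0.019 ÷ 0.981 = 19/981.
False-positive rate = 1 − 0.92 = 0.08; likelihood ratio of a positive = 0.96/0.08 = 12.
Target posterior odds = 0.995/0.005 = 199.
Require 12ⁿ ≥ 199 ÷ (19/981) = 195219/19.
12³ = 1728 falls short of 195219/19 but 12⁴ = 20736 reaches it, so n = 4.

4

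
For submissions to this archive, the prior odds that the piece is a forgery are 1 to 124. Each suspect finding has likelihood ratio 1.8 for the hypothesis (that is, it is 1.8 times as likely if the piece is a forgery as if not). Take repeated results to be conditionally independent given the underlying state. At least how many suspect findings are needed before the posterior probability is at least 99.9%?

20

Prior odds = 1/124.
Likelihood ratio per suspect finding = 1.8.
Target odds: 0.999 ÷ 0.001 = 999.
Need (1/124) × 1.8ⁿ ≥ 999, i.e. 1.8ⁿ ≥ 123876.
1.8¹⁹ ≈70823.5 falls short of 123876 but 1.8²⁰ ≈127482 reaches it, so n = 20.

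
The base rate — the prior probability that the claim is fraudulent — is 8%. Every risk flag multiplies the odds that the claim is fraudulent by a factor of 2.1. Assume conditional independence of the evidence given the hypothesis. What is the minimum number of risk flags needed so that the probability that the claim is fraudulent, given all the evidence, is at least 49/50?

Prior odds: 0.08 ÷ 0.92 = 2/23.
Likelihood ratio per risk flag = 2.1.
Target odds: 0.98 ÷ 0.02 = 49.
Need (2/23) × 2.1ⁿ ≥ 49, i.e. 2.1ⁿ ≥ 563.5.
2.1⁸ ≈378.229 falls short of 563.5 but 2.1⁹ ≈794.28 reaches it, so n = 9.

9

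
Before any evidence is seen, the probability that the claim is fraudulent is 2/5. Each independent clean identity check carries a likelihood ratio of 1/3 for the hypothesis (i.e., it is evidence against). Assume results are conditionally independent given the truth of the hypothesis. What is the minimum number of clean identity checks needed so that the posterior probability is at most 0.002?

6

Prior odds = 0.4/0.6 = 2/3.
Likelihood ratio per clean identity check = 1/3.
Target odds: 0.002 ÷ 0.998 = 1/499.
Need (2/3) × (1/3)ⁿ ≤ 1/499, i.e. (1/3)ⁿ ≤ 3/998.
(1/3)⁵ = 1/243 is still above 3/998 but (1/3)⁶ = 1/729 is at or below it, so n = 6.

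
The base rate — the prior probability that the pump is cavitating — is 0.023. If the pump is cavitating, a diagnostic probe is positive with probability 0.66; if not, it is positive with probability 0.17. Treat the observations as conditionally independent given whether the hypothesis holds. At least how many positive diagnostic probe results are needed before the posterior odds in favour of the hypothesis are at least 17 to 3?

Prior odds = 0.023/0.977 = 23/977.
Likelihood ratio of a positive = 0.66/0.17 = 66/17.
Target odds = 17/3.
Require (66/17)ⁿ ≥ 17/3 ÷ (23/977) = 16609/69.
(66/17)⁴ = 18974736/83521 falls short of 16609/69 but (66/17)⁵ ≈882.013 reaches it, so n = 5.

5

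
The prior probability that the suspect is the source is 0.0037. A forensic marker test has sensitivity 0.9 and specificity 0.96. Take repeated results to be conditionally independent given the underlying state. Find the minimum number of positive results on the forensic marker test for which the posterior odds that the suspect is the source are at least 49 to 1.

4

Prior odds: 0.0037 ÷ 0.9963 = 37/9963.
False-positive rate = 1 − 0.96 = 0.04; likelihood ratio of a positive = 0.9/0.04 = 22.5.
Target odds = 49.
Require 22.5ⁿ ≥ 49 ÷ (37/9963) = 488187/37.
22.5³ = 11390.625 falls short of 488187/37 but 22.5⁴ = 256289.0625 reaches it, so n = 4.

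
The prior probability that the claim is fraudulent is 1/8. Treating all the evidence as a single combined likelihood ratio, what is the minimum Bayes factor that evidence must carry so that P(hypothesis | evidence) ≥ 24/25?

168

Prior odds = 0.125/0.875 = 1/7.
Target odds = 0.96/0.04 = 24.
Required Bayes factor = 24 ÷ (1/7) = 168.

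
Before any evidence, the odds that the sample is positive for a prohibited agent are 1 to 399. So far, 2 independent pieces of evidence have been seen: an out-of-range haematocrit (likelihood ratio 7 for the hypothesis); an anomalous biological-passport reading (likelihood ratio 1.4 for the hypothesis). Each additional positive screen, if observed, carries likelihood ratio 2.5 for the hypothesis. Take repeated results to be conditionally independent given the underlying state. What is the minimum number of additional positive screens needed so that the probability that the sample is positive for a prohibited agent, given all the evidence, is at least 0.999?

Prior odds = 1/399.
Combined Bayes factor of the evidence already in hand = 7 × 1.4 = 9.8.
Odds after that evidence = (1/399) × 9.8 = 7/285.
Target odds = 0.999/0.001 = 999.
Need 2.5ⁿ ≥ 999 ÷ (7/285) = 284715/7.
2.5¹¹ = 48828125/2048 falls short of 284715/7 but 2.5¹² = 244140625/4096 reaches it, so n = 12.

12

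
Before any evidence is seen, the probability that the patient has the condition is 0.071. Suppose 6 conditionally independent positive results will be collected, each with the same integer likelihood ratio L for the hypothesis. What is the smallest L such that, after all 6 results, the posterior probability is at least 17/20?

Prior odds = 0.071/0.929 = 71/929.
Target odds = 0.85/0.15 = 17/3.
Need L⁶ ≥ 17/3 ÷ (71/929) = 15793/213.
2⁶ = 64 < 15793/213 ≤ 729 = 3⁶, so L = 3.

3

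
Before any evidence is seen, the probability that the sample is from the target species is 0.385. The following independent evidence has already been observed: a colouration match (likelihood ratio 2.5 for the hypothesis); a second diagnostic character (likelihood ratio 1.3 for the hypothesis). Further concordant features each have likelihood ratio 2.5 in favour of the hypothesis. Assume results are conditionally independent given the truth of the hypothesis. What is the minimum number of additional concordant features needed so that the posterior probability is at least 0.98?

Prior odds = 0.385/0.615 = 77/123.
Combined Bayes factor of the evidence already in hand = 2.5 × 1.3 = 3.25.
Odds after that evidence = (77/123) × 3.25 = 1001/492.
Target odds = 0.98/0.02 = 49.
Need 2.5ⁿ ≥ 49 ÷ (1001/492) = 3444/143.
2.5³ = 15.625 falls short of 3444/143 but 2.5⁴ = 39.0625 reaches it, so n = 4.

4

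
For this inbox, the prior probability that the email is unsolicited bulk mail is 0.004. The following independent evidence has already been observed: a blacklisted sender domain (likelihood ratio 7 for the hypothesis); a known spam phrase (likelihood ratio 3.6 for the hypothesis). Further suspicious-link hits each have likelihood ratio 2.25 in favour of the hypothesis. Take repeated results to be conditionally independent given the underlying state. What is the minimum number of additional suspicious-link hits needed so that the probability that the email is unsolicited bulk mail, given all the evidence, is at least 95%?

7

Prior odds = 0.004/0.996 = 1/249.
Combined Bayes factor of the evidence already in hand = 7 × 3.6 = 25.2.
Odds after that evidence = (1/249) × 25.2 = 42/415.
Target odds = 0.95/0.05 = 19.
Need 2.25ⁿ ≥ 19 ÷ (42/415) = 7885/42.
2.25⁶ = 531441/4096 falls short of 7885/42 but 2.25⁷ = 4782969/16384 reaches it, so n = 7.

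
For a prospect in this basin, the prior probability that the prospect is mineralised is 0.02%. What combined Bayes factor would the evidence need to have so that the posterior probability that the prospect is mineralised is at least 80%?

Prior odds = 0.0002/0.9998 = 1/4999.
Target odds = 0.8/0.2 = 4.
Required Bayes factor = 4 ÷ (1/4999) = 19996.

19996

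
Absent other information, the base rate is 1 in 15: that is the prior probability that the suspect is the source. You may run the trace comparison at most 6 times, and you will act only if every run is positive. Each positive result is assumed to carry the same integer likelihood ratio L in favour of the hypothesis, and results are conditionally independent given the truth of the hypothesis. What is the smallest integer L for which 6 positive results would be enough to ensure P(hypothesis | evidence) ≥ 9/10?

3

Prior odds = (1/15)/(14/15) = 1/14.
Target odds = 0.9/0.1 = 9.
Need L⁶ ≥ 9 ÷ (1/14) = 126.
2⁶ = 64 < 126 ≤ 729 = 3⁶, so L = 3.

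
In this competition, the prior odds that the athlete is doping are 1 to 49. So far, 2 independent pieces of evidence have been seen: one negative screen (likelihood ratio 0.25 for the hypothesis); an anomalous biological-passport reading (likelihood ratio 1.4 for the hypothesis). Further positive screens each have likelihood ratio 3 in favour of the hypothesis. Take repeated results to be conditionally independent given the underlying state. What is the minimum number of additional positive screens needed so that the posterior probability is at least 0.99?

9

Prior odds = 1/49.
Combined Bayes factor of the evidence already in hand = 0.25 × 1.4 = 0.35.
Odds after that evidence = (1/49) × 0.35 = 1/140.
Target odds = 0.99/0.01 = 99.
Need 3ⁿ ≥ 99 ÷ (1/140) = 13860.
3⁸ = 6561 falls short of 13860 but 3⁹ = 19683 reaches it, so n = 9.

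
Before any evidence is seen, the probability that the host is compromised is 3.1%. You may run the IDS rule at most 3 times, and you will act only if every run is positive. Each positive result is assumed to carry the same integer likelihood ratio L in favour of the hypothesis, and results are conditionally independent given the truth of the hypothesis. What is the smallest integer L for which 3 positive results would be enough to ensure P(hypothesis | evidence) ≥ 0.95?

Prior odds = 0.031/0.969 = 31/969.
Target odds = 0.95/0.05 = 19.
Need L³ ≥ 19 ÷ (31/969) = 18411/31.
8³ = 512 < 18411/31 ≤ 729 = 9³, so L = 9.

9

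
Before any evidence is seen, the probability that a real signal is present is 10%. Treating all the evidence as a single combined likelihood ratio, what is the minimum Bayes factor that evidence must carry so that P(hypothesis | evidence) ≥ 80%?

Prior odds = 0.1/0.9 = 1/9.
Target odds = 0.8/0.2 = 4.
Required Bayes factor = 4 ÷ (1/9) = 36.

36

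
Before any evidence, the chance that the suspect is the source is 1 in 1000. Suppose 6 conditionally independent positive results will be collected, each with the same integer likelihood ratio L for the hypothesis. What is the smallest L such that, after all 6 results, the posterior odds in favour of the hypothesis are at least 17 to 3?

Prior odds = 0.001/0.999 = 1/999.
Target odds = 17/3.
Need L⁶ ≥ 17/3 ÷ (1/999) = 5661.
4⁶ = 4096 < 5661 ≤ 15625 = 5⁶, so L = 5.

5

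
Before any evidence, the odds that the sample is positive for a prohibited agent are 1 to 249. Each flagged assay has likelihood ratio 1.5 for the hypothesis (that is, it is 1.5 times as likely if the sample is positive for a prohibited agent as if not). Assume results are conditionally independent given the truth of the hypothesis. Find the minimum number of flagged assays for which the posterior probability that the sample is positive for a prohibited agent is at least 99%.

25

Prior odds = 1/249.
Likelihood ratio per flagged assay = 1.5.
Target odds: 0.99 ÷ 0.01 = 99.
Need (1/249) × 1.5ⁿ ≥ 99, i.e. 1.5ⁿ ≥ 24651.
1.5²⁴ ≈16834.1 falls short of 24651 but 1.5²⁵ ≈25251.2 reaches it, so n = 25.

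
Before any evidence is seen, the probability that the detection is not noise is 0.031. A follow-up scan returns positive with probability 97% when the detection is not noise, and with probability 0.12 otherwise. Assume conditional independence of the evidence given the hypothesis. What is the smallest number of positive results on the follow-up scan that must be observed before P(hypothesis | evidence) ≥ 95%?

4

Prior odds = 0.031/0.969 = 31/969.
Likelihood ratio of a positive result = 0.97/0.12 = 97/12.
Target posterior odds = 0.95/0.05 = 19.
Need (31/969) × (97/12)ⁿ ≥ 19, i.e. (97/12)ⁿ ≥ 18411/31.
(97/12)³ = 912673/1728 falls short of 18411/31 but (97/12)⁴ = 88529281/20736 reaches it, so n = 4.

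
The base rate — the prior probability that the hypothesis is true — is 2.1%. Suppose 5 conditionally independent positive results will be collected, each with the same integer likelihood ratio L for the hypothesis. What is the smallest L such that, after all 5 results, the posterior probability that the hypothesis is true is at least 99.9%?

Prior odds = 0.021/0.979 = 21/979.
Target odds = 0.999/0.001 = 999.
Need L⁵ ≥ 999 ÷ (21/979) = 326007/7.
8⁵ = 32768 < 326007/7 ≤ 59049 = 9⁵, so L = 9.

9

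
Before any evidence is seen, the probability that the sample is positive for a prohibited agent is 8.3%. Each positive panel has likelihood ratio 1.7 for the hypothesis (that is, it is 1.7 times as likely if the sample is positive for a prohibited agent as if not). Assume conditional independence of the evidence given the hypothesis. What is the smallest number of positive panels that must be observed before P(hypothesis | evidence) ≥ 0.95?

Prior odds = 0.083/0.917 = 83/917.
Likelihood ratio per positive panel = 1.7.
Target posterior odds = 0.95/0.05 = 19.
Need (83/917) × 1.7ⁿ ≥ 19, i.e. 1.7ⁿ ≥ 17423/83.
1.7¹⁰ ≈201.599 falls short of 17423/83 but 1.7¹¹ ≈342.719 reaches it, so n = 11.

11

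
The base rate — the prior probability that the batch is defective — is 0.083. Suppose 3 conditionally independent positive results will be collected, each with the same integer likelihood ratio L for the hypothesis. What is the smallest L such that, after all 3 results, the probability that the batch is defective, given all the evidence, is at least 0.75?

Prior odds = 0.083/0.917 = 83/917.
Target odds = 0.75/0.25 = 3.
Need L³ ≥ 3 ÷ (83/917) = 2751/83.
3³ = 27 < 2751/83 ≤ 64 = 4³, so L = 4.

4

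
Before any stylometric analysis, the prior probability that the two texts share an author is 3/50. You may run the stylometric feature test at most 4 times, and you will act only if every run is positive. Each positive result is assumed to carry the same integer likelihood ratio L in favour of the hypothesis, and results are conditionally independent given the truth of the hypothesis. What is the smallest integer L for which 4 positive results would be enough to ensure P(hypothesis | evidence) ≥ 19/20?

5

Prior odds = 0.06/0.94 = 3/47.
Target odds = 0.95/0.05 = 19.
Need L⁴ ≥ 19 ÷ (3/47) = 893/3.
4⁴ = 256 < 893/3 ≤ 625 = 5⁴, so L = 5.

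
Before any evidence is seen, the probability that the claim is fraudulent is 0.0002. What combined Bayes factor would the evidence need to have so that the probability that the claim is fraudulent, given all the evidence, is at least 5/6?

24995

Prior odds = 0.0002/0.9998 = 1/4999.
Target odds = (5/6)/(1/6) = 5.
Required Bayes factor = 5 ÷ (1/4999) = 24995.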